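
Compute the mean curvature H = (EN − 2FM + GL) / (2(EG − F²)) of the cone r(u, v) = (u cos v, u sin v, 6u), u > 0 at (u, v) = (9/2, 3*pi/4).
H = 2*sqrt(37)/111

With E = 37, F = 0, G = u^2, L = 0, M = 0, N = 6*sqrt(37)*u^2/(37*Abs(u)), assemble
  H = (EN − 2FM + GL) / (2(EG − F²)) = 3*sqrt(37)/(37*Abs(u)).
At (u, v) = (9/2, 3*pi/4): H = 2*sqrt(37)/111.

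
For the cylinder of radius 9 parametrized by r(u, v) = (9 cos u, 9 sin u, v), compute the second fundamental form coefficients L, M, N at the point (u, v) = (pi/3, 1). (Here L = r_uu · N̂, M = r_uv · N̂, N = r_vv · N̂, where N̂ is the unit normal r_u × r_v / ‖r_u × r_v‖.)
L = -9;  M = 0;  N = 0

Compute the unit normal N̂(u, v) = (cos(u), sin(u), 0), and the second partials r_uu, r_uv, r_vv. Take dot products:
  L(u, v) = r_uu · N̂ = -9,
  M(u, v) = r_uv · N̂ = 0,
  N(u, v) = r_vv · N̂ = 0.
Evaluating at (u, v) = (pi/3, 1):
  L = -9, M = 0, N = 0.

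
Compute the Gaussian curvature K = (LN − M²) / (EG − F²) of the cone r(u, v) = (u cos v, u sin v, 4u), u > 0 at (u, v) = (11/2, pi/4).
K = 0

Coefficients of the first fundamental form: E = 17, F = 0, G = u^2.
Coefficients of the second fundamental form: L = 0, M = 0, N = 4*sqrt(17)*u^2/(17*Abs(u)).
Assemble K = (LN − M²)/(EG − F²) = 0. At (u, v) = (11/2, pi/4): K = 0.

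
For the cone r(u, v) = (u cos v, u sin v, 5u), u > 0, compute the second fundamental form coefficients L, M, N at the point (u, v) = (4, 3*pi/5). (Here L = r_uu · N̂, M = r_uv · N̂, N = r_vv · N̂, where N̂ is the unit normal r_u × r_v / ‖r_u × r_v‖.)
L = 0;  M = 0;  N = 10*sqrt(26)/13

Compute the unit normal N̂(u, v) = (-5*sqrt(26)*u*cos(v)/(26*Abs(u)), -5*sqrt(26)*u*sin(v)/(26*Abs(u)), sqrt(26)*u/(26*Abs(u))), and the second partials r_uu, r_uv, r_vv. Take dot products:
  L(u, v) = r_uu · N̂ = 0,
  M(u, v) = r_uv · N̂ = 0,
  N(u, v) = r_vv · N̂ = 5*sqrt(26)*u^2/(26*Abs(u)).
Evaluating at (u, v) = (4, 3*pi/5):
  L = 0, M = 0, N = 10*sqrt(26)/13.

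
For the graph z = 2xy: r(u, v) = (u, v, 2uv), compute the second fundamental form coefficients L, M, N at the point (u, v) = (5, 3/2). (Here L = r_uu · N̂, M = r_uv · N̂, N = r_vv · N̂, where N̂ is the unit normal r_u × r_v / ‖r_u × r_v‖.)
L = 0;  M = sqrt(110)/55;  N = 0

Compute the unit normal N̂(u, v) = (-2*v/sqrt(4*u^2 + 4*v^2 + 1), -2*u/sqrt(4*u^2 + 4*v^2 + 1), 1/sqrt(4*u^2 + 4*v^2 + 1)), and the second partials r_uu, r_uv, r_vv. Take dot products:
  L(u, v) = r_uu · N̂ = 0,
  M(u, v) = r_uv · N̂ = 2/sqrt(4*u^2 + 4*v^2 + 1),
  N(u, v) = r_vv · N̂ = 0.
Evaluating at (u, v) = (5, 3/2):
  L = 0, M = sqrt(110)/55, N = 0.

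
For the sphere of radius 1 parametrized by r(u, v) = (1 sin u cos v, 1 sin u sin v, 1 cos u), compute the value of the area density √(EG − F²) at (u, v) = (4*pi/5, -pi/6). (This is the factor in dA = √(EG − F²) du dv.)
√(EG − F²)|_{(4*pi/5, -pi/6)} = sqrt(10 - 2*sqrt(5))/4

E = 1, F = 0, G = sin(u)^2, so EG − F² = sin(u)^2. Taking the positive square root: √(EG − F²) = Abs(sin(u)). At (u, v) = (4*pi/5, -pi/6): sqrt(10 - 2*sqrt(5))/4.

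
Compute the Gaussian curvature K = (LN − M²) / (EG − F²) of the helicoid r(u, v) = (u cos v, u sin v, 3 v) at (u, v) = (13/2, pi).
K = -144/42025

Coefficients of the first fundamental form: E = 1, F = 0, G = u^2 + 9.
Coefficients of the second fundamental form: L = 0, M = -3/sqrt(u^2 + 9), N = 0.
Assemble K = (LN − M²)/(EG − F²) = -9/(u^2 + 9)^2. At (u, v) = (13/2, pi): K = -144/42025.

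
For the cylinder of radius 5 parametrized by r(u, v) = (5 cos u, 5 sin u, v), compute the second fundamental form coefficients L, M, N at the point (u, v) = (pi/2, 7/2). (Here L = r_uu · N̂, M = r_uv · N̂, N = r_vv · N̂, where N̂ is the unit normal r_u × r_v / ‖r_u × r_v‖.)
L = -5;  M = 0;  N = 0

Compute the unit normal N̂(u, v) = (cos(u), sin(u), 0), and the second partials r_uu, r_uv, r_vv. Take dot products:
  L(u, v) = r_uu · N̂ = -5,
  M(u, v) = r_uv · N̂ = 0,
  N(u, v) = r_vv · N̂ = 0.
Evaluating at (u, v) = (pi/2, 7/2):
  L = -5, M = 0, N = 0.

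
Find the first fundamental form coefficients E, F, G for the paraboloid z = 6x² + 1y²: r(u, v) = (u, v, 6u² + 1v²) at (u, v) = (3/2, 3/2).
E = 325;  F = 54;  G = 10

Partials: r_u = (1, 0, 12*u), r_v = (0, 1, 2*v). As functions of (u, v):
  E = r_u · r_u = 144*u^2 + 1,
  F = r_u · r_v = 24*u*v,
  G = r_v · r_v = 4*v^2 + 1.
Evaluating at (u, v) = (3/2, 3/2): E = 325, F = 54, G = 10.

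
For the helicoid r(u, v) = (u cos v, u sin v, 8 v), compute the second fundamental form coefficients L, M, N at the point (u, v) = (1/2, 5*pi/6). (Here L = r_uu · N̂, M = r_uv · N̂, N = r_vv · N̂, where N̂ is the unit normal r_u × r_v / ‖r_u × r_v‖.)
L = 0;  M = -16*sqrt(257)/257;  N = 0

Compute the unit normal N̂(u, v) = (8*sin(v)/sqrt(u^2 + 64), -8*cos(v)/sqrt(u^2 + 64), u/sqrt(u^2 + 64)), and the second partials r_uu, r_uv, r_vv. Take dot products:
  L(u, v) = r_uu · N̂ = 0,
  M(u, v) = r_uv · N̂ = -8/sqrt(u^2 + 64),
  N(u, v) = r_vv · N̂ = 0.
Evaluating at (u, v) = (1/2, 5*pi/6):
  L = 0, M = -16*sqrt(257)/257, N = 0.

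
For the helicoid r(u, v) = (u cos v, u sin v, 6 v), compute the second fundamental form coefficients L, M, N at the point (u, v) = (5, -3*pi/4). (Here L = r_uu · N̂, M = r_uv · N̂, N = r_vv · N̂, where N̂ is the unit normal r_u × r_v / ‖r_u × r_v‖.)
L = 0;  M = -6*sqrt(61)/61;  N = 0

Compute the unit normal N̂(u, v) = (6*sin(v)/sqrt(u^2 + 36), -6*cos(v)/sqrt(u^2 + 36), u/sqrt(u^2 + 36)), and the second partials r_uu, r_uv, r_vv. Take dot products:
  L(u, v) = r_uu · N̂ = 0,
  M(u, v) = r_uv · N̂ = -6/sqrt(u^2 + 36),
  N(u, v) = r_vv · N̂ = 0.
Evaluating at (u, v) = (5, -3*pi/4):
  L = 0, M = -6*sqrt(61)/61, N = 0.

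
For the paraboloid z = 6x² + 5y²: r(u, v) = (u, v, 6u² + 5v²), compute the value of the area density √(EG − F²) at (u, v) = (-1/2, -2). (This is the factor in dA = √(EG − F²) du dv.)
√(EG − F²)|_{(-1/2, -2)} = sqrt(437)

E = 144*u^2 + 1, F = 120*u*v, G = 100*v^2 + 1, so EG − F² = 144*u^2 + 100*v^2 + 1. Taking the positive square root: √(EG − F²) = sqrt(144*u^2 + 100*v^2 + 1). At (u, v) = (-1/2, -2): sqrt(437).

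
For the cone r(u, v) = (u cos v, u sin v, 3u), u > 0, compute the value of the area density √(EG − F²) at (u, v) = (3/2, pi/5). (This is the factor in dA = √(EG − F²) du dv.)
√(EG − F²)|_{(3/2, pi/5)} = 3*sqrt(10)/2

E = 10, F = 0, G = u^2, so EG − F² = 10*u^2. Taking the positive square root: √(EG − F²) = sqrt(10)*Abs(u). At (u, v) = (3/2, pi/5): 3*sqrt(10)/2.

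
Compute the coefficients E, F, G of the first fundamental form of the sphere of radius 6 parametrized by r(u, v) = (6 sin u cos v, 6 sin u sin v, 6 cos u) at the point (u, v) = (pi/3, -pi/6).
E = 36;  F = 0;  G = 27

Partials: r_u = (6*cos(u)*cos(v), 6*sin(v)*cos(u), -6*sin(u)), r_v = (-6*sin(u)*sin(v), 6*sin(u)*cos(v), 0). As functions of (u, v):
  E = r_u · r_u = 36,
  F = r_u · r_v = 0,
  G = r_v · r_v = 36*sin(u)^2.
Evaluating at (u, v) = (pi/3, -pi/6): E = 36, F = 0, G = 27.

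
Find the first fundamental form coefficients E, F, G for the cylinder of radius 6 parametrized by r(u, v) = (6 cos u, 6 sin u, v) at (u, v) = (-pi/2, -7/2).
E = 36;  F = 0;  G = 1

Partials: r_u = (-6*sin(u), 6*cos(u), 0), r_v = (0, 0, 1). As functions of (u, v):
  E = r_u · r_u = 36,
  F = r_u · r_v = 0,
  G = r_v · r_v = 1.
Evaluating at (u, v) = (-pi/2, -7/2): E = 36, F = 0, G = 1.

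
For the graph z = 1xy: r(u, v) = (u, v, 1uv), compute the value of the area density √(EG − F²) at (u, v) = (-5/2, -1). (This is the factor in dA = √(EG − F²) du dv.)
√(EG − F²)|_{(-5/2, -1)} = sqrt(33)/2

E = v^2 + 1, F = u*v, G = u^2 + 1, so EG − F² = u^2 + v^2 + 1. Taking the positive square root: √(EG − F²) = sqrt(u^2 + v^2 + 1). At (u, v) = (-5/2, -1): sqrt(33)/2.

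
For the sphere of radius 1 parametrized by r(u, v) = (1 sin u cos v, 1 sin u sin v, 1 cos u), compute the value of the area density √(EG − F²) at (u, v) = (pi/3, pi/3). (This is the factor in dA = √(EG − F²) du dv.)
√(EG − F²)|_{(pi/3, pi/3)} = sqrt(3)/2

E = 1, F = 0, G = sin(u)^2, so EG − F² = sin(u)^2. Taking the positive square root: √(EG − F²) = Abs(sin(u)). At (u, v) = (pi/3, pi/3): sqrt(3)/2.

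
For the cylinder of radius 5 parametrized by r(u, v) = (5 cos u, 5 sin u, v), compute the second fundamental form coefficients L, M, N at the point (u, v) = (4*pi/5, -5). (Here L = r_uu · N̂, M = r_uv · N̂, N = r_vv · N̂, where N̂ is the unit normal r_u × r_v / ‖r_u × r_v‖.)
L = -5;  M = 0;  N = 0

Compute the unit normal N̂(u, v) = (cos(u), sin(u), 0), and the second partials r_uu, r_uv, r_vv. Take dot products:
  L(u, v) = r_uu · N̂ = -5,
  M(u, v) = r_uv · N̂ = 0,
  N(u, v) = r_vv · N̂ = 0.
Evaluating at (u, v) = (4*pi/5, -5):
  L = -5, M = 0, N = 0.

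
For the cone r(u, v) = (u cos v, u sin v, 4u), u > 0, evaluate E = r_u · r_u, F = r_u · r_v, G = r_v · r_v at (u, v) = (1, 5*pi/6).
E = 17;  F = 0;  G = 1

Partials: r_u = (cos(v), sin(v), 4), r_v = (-u*sin(v), u*cos(v), 0). As functions of (u, v):
  E = r_u · r_u = 17,
  F = r_u · r_v = 0,
  G = r_v · r_v = u^2.
Evaluating at (u, v) = (1, 5*pi/6): E = 17, F = 0, G = 1.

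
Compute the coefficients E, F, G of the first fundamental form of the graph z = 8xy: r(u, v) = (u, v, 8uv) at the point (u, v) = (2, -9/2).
E = 1297;  F = -576;  G = 257

Partials: r_u = (1, 0, 8*v), r_v = (0, 1, 8*u). As functions of (u, v):
  E = r_u · r_u = 64*v^2 + 1,
  F = r_u · r_v = 64*u*v,
  G = r_v · r_v = 64*u^2 + 1.
Evaluating at (u, v) = (2, -9/2): E = 1297, F = -576, G = 257.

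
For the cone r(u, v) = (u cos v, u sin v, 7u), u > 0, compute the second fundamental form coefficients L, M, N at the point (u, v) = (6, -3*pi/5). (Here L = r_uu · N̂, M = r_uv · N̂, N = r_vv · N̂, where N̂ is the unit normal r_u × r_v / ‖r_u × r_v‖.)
L = 0;  M = 0;  N = 21*sqrt(2)/5

Compute the unit normal N̂(u, v) = (-7*sqrt(2)*u*cos(v)/(10*Abs(u)), -7*sqrt(2)*u*sin(v)/(10*Abs(u)), sqrt(2)*u/(10*Abs(u))), and the second partials r_uu, r_uv, r_vv. Take dot products:
  L(u, v) = r_uu · N̂ = 0,
  M(u, v) = r_uv · N̂ = 0,
  N(u, v) = r_vv · N̂ = 7*sqrt(2)*u^2/(10*Abs(u)).
Evaluating at (u, v) = (6, -3*pi/5):
  L = 0, M = 0, N = 21*sqrt(2)/5.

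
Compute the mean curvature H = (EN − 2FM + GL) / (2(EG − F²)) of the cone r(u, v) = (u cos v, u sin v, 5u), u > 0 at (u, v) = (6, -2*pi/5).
H = 5*sqrt(26)/312

With E = 26, F = 0, G = u^2, L = 0, M = 0, N = 5*sqrt(26)*u^2/(26*Abs(u)), assemble
  H = (EN − 2FM + GL) / (2(EG − F²)) = 5*sqrt(26)/(52*Abs(u)).
At (u, v) = (6, -2*pi/5): H = 5*sqrt(26)/312.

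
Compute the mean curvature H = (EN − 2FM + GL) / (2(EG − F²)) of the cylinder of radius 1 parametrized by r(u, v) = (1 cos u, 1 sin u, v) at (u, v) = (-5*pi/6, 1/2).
H = -1/2

With E = 1, F = 0, G = 1, L = -1, M = 0, N = 0, assemble
  H = (EN − 2FM + GL) / (2(EG − F²)) = -1/2.
At (u, v) = (-5*pi/6, 1/2): H = -1/2.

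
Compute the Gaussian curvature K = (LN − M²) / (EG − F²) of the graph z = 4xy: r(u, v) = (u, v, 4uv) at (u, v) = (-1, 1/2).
K = -16/441

Coefficients of the first fundamental form: E = 16*v^2 + 1, F = 16*u*v, G = 16*u^2 + 1.
Coefficients of the second fundamental form: L = 0, M = 4/sqrt(16*u^2 + 16*v^2 + 1), N = 0.
Assemble K = (LN − M²)/(EG − F²) = -16/(256*u^4 + 512*u^2*v^2 + 32*u^2 + 256*v^4 + 32*v^2 + 1). At (u, v) = (-1, 1/2): K = -16/441.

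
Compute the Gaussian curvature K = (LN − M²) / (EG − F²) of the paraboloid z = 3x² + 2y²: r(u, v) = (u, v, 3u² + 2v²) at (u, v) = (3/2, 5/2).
K = 6/8281

Coefficients of the first fundamental form: E = 36*u^2 + 1, F = 24*u*v, G = 16*v^2 + 1.
Coefficients of the second fundamental form: L = 6/sqrt(36*u^2 + 16*v^2 + 1), M = 0, N = 4/sqrt(36*u^2 + 16*v^2 + 1).
Assemble K = (LN − M²)/(EG − F²) = 24/(1296*u^4 + 1152*u^2*v^2 + 72*u^2 + 256*v^4 + 32*v^2 + 1). At (u, v) = (3/2, 5/2): K = 6/8281.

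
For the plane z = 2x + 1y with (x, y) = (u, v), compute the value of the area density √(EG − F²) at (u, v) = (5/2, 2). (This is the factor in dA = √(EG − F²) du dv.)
√(EG − F²)|_{(5/2, 2)} = sqrt(6)

E = 5, F = 2, G = 2, so EG − F² = 6. Taking the positive square root: √(EG − F²) = sqrt(6). At (u, v) = (5/2, 2): sqrt(6).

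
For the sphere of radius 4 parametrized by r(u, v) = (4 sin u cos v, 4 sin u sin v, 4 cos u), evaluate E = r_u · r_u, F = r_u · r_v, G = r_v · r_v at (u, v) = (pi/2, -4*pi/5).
E = 16;  F = 0;  G = 16

Partials: r_u = (4*cos(u)*cos(v), 4*sin(v)*cos(u), -4*sin(u)), r_v = (-4*sin(u)*sin(v), 4*sin(u)*cos(v), 0). As functions of (u, v):
  E = r_u · r_u = 16,
  F = r_u · r_v = 0,
  G = r_v · r_v = 16*sin(u)^2.
Evaluating at (u, v) = (pi/2, -4*pi/5): E = 16, F = 0, G = 16.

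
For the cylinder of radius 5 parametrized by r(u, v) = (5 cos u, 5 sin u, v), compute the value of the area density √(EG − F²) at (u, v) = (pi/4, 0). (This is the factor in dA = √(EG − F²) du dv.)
√(EG − F²)|_{(pi/4, 0)} = 5

E = 25, F = 0, G = 1, so EG − F² = 25. Taking the positive square root: √(EG − F²) = 5. At (u, v) = (pi/4, 0): 5.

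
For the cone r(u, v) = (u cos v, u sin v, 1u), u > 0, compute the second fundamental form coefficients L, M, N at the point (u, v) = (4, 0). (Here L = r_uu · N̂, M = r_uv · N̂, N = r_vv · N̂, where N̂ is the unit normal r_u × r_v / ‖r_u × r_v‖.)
L = 0;  M = 0;  N = 2*sqrt(2)

Compute the unit normal N̂(u, v) = (-sqrt(2)*u*cos(v)/(2*Abs(u)), -sqrt(2)*u*sin(v)/(2*Abs(u)), sqrt(2)*u/(2*Abs(u))), and the second partials r_uu, r_uv, r_vv. Take dot products:
  L(u, v) = r_uu · N̂ = 0,
  M(u, v) = r_uv · N̂ = 0,
  N(u, v) = r_vv · N̂ = sqrt(2)*u^2/(2*Abs(u)).
Evaluating at (u, v) = (4, 0):
  L = 0, M = 0, N = 2*sqrt(2).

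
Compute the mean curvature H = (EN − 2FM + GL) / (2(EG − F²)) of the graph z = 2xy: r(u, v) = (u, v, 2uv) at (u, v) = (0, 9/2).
H = 0

With E = 4*v^2 + 1, F = 4*u*v, G = 4*u^2 + 1, L = 0, M = 2/sqrt(4*u^2 + 4*v^2 + 1), N = 0, assemble
  H = (EN − 2FM + GL) / (2(EG − F²)) = -8*u*v/(4*u^2 + 4*v^2 + 1)^(3/2).
At (u, v) = (0, 9/2): H = 0.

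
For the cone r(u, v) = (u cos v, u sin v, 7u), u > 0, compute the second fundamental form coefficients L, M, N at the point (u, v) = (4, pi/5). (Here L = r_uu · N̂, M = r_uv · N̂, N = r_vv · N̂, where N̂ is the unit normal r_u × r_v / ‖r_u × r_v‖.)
L = 0;  M = 0;  N = 14*sqrt(2)/5

Compute the unit normal N̂(u, v) = (-7*sqrt(2)*u*cos(v)/(10*Abs(u)), -7*sqrt(2)*u*sin(v)/(10*Abs(u)), sqrt(2)*u/(10*Abs(u))), and the second partials r_uu, r_uv, r_vv. Take dot products:
  L(u, v) = r_uu · N̂ = 0,
  M(u, v) = r_uv · N̂ = 0,
  N(u, v) = r_vv · N̂ = 7*sqrt(2)*u^2/(10*Abs(u)).
Evaluating at (u, v) = (4, pi/5):
  L = 0, M = 0, N = 14*sqrt(2)/5.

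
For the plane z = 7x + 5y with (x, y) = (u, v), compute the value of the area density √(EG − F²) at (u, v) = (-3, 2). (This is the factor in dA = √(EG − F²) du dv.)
√(EG − F²)|_{(-3, 2)} = 5*sqrt(3)

E = 50, F = 35, G = 26, so EG − F² = 75. Taking the positive square root: √(EG − F²) = 5*sqrt(3). At (u, v) = (-3, 2): 5*sqrt(3).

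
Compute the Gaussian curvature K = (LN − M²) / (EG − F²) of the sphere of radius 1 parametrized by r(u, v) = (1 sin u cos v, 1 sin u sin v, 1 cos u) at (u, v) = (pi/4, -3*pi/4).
K = 1

Coefficients of the first fundamental form: E = 1, F = 0, G = sin(u)^2.
Coefficients of the second fundamental form: L = -sin(u)/Abs(sin(u)), M = 0, N = -sin(u)^3/Abs(sin(u)).
Assemble K = (LN − M²)/(EG − F²) = 1. At (u, v) = (pi/4, -3*pi/4): K = 1.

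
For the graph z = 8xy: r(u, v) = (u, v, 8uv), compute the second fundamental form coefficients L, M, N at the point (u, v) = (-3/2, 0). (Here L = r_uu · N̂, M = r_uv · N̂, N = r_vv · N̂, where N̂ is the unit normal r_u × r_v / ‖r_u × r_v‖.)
L = 0;  M = 8*sqrt(145)/145;  N = 0

Compute the unit normal N̂(u, v) = (-8*v/sqrt(64*u^2 + 64*v^2 + 1), -8*u/sqrt(64*u^2 + 64*v^2 + 1), 1/sqrt(64*u^2 + 64*v^2 + 1)), and the second partials r_uu, r_uv, r_vv. Take dot products:
  L(u, v) = r_uu · N̂ = 0,
  M(u, v) = r_uv · N̂ = 8/sqrt(64*u^2 + 64*v^2 + 1),
  N(u, v) = r_vv · N̂ = 0.
Evaluating at (u, v) = (-3/2, 0):
  L = 0, M = 8*sqrt(145)/145, N = 0.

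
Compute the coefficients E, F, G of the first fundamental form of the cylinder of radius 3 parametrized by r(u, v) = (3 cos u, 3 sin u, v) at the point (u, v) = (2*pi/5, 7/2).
E = 9;  F = 0;  G = 1

Partials: r_u = (-3*sin(u), 3*cos(u), 0), r_v = (0, 0, 1). As functions of (u, v):
  E = r_u · r_u = 9,
  F = r_u · r_v = 0,
  G = r_v · r_v = 1.
Evaluating at (u, v) = (2*pi/5, 7/2): E = 9, F = 0, G = 1.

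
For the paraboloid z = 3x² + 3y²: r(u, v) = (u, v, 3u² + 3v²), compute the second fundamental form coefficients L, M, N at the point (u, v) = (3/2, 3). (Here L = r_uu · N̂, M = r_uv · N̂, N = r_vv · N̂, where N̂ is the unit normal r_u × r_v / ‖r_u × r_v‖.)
L = 3*sqrt(406)/203;  M = 0;  N = 3*sqrt(406)/203

Compute the unit normal N̂(u, v) = (-6*u/sqrt(36*u^2 + 36*v^2 + 1), -6*v/sqrt(36*u^2 + 36*v^2 + 1), 1/sqrt(36*u^2 + 36*v^2 + 1)), and the second partials r_uu, r_uv, r_vv. Take dot products:
  L(u, v) = r_uu · N̂ = 6/sqrt(36*u^2 + 36*v^2 + 1),
  M(u, v) = r_uv · N̂ = 0,
  N(u, v) = r_vv · N̂ = 6/sqrt(36*u^2 + 36*v^2 + 1).
Evaluating at (u, v) = (3/2, 3):
  L = 3*sqrt(406)/203, M = 0, N = 3*sqrt(406)/203.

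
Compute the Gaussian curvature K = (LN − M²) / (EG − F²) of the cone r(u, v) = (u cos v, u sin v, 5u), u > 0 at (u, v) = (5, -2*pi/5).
K = 0

Coefficients of the first fundamental form: E = 26, F = 0, G = u^2.
Coefficients of the second fundamental form: L = 0, M = 0, N = 5*sqrt(26)*u^2/(26*Abs(u)).
Assemble K = (LN − M²)/(EG − F²) = 0. At (u, v) = (5, -2*pi/5): K = 0.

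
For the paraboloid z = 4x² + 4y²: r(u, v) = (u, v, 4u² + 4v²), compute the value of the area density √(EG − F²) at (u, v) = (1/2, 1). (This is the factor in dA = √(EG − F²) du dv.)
√(EG − F²)|_{(1/2, 1)} = 9

E = 64*u^2 + 1, F = 64*u*v, G = 64*v^2 + 1, so EG − F² = 64*u^2 + 64*v^2 + 1. Taking the positive square root: √(EG − F²) = sqrt(64*u^2 + 64*v^2 + 1). At (u, v) = (1/2, 1): 9.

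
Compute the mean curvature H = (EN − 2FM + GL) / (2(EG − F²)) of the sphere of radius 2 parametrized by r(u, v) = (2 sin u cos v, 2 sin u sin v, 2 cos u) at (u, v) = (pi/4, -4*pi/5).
H = -1/2

With E = 4, F = 0, G = 4*sin(u)^2, L = -2*sin(u)/Abs(sin(u)), M = 0, N = -2*sin(u)^3/Abs(sin(u)), assemble
  H = (EN − 2FM + GL) / (2(EG − F²)) = -sin(u)/(2*Abs(sin(u))).
At (u, v) = (pi/4, -4*pi/5): H = -1/2.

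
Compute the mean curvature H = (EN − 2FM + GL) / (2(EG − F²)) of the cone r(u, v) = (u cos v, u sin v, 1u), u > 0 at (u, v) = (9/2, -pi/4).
H = sqrt(2)/18

With E = 2, F = 0, G = u^2, L = 0, M = 0, N = sqrt(2)*u^2/(2*Abs(u)), assemble
  H = (EN − 2FM + GL) / (2(EG − F²)) = sqrt(2)/(4*Abs(u)).
At (u, v) = (9/2, -pi/4): H = sqrt(2)/18.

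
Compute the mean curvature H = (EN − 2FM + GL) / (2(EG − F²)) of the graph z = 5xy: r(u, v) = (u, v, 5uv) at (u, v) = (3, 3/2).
H = -4500*sqrt(1129)/1274641

With E = 25*v^2 + 1, F = 25*u*v, G = 25*u^2 + 1, L = 0, M = 5/sqrt(25*u^2 + 25*v^2 + 1), N = 0, assemble
  H = (EN − 2FM + GL) / (2(EG − F²)) = -125*u*v/(25*u^2 + 25*v^2 + 1)^(3/2).
At (u, v) = (3, 3/2): H = -4500*sqrt(1129)/1274641.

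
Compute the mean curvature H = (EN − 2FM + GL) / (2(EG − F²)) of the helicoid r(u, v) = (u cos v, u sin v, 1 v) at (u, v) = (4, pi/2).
H = 0

With E = 1, F = 0, G = u^2 + 1, L = 0, M = -1/sqrt(u^2 + 1), N = 0, assemble
  H = (EN − 2FM + GL) / (2(EG − F²)) = 0.
At (u, v) = (4, pi/2): H = 0.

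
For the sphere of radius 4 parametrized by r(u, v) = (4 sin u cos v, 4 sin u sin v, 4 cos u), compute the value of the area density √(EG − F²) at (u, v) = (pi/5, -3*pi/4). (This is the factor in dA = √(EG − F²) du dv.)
√(EG − F²)|_{(pi/5, -3*pi/4)} = 4*sqrt(10 - 2*sqrt(5))

E = 16, F = 0, G = 16*sin(u)^2, so EG − F² = 256*sin(u)^2. Taking the positive square root: √(EG − F²) = 16*Abs(sin(u)). At (u, v) = (pi/5, -3*pi/4): 4*sqrt(10 - 2*sqrt(5)).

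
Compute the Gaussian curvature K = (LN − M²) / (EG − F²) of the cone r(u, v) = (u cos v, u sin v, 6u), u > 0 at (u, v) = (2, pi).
K = 0

Coefficients of the first fundamental form: E = 37, F = 0, G = u^2.
Coefficients of the second fundamental form: L = 0, M = 0, N = 6*sqrt(37)*u^2/(37*Abs(u)).
Assemble K = (LN − M²)/(EG − F²) = 0. At (u, v) = (2, pi): K = 0.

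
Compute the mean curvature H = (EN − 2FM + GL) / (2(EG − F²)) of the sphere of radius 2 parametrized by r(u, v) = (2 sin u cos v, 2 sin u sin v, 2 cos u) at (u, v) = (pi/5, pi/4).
H = -1/2

With E = 4, F = 0, G = 4*sin(u)^2, L = -2*sin(u)/Abs(sin(u)), M = 0, N = -2*sin(u)^3/Abs(sin(u)), assemble
  H = (EN − 2FM + GL) / (2(EG − F²)) = -sin(u)/(2*Abs(sin(u))).
At (u, v) = (pi/5, pi/4): H = -1/2.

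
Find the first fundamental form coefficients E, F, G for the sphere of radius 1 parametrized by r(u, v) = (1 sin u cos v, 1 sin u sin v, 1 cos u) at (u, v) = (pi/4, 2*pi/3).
E = 1;  F = 0;  G = 1/2

Partials: r_u = (cos(u)*cos(v), sin(v)*cos(u), -sin(u)), r_v = (-sin(u)*sin(v), sin(u)*cos(v), 0). As functions of (u, v):
  E = r_u · r_u = 1,
  F = r_u · r_v = 0,
  G = r_v · r_v = sin(u)^2.
Evaluating at (u, v) = (pi/4, 2*pi/3): E = 1, F = 0, G = 1/2.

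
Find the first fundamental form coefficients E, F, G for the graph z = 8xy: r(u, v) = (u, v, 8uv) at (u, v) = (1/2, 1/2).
E = 17;  F = 16;  G = 17

Partials: r_u = (1, 0, 8*v), r_v = (0, 1, 8*u). As functions of (u, v):
  E = r_u · r_u = 64*v^2 + 1,
  F = r_u · r_v = 64*u*v,
  G = r_v · r_v = 64*u^2 + 1.
Evaluating at (u, v) = (1/2, 1/2): E = 17, F = 16, G = 17.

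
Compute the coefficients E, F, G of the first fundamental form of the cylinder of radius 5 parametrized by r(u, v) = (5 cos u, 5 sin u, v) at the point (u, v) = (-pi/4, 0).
E = 25;  F = 0;  G = 1

Partials: r_u = (-5*sin(u), 5*cos(u), 0), r_v = (0, 0, 1). As functions of (u, v):
  E = r_u · r_u = 25,
  F = r_u · r_v = 0,
  G = r_v · r_v = 1.
Evaluating at (u, v) = (-pi/4, 0): E = 25, F = 0, G = 1.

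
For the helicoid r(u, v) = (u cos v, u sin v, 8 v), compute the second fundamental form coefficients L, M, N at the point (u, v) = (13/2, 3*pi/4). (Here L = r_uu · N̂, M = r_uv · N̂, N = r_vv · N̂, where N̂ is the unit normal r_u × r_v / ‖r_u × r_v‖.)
L = 0;  M = -16*sqrt(17)/85;  N = 0

Compute the unit normal N̂(u, v) = (8*sin(v)/sqrt(u^2 + 64), -8*cos(v)/sqrt(u^2 + 64), u/sqrt(u^2 + 64)), and the second partials r_uu, r_uv, r_vv. Take dot products:
  L(u, v) = r_uu · N̂ = 0,
  M(u, v) = r_uv · N̂ = -8/sqrt(u^2 + 64),
  N(u, v) = r_vv · N̂ = 0.
Evaluating at (u, v) = (13/2, 3*pi/4):
  L = 0, M = -16*sqrt(17)/85, N = 0.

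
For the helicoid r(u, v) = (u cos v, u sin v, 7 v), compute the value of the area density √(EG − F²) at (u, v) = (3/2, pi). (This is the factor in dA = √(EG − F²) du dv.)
√(EG − F²)|_{(3/2, pi)} = sqrt(205)/2

E = 1, F = 0, G = u^2 + 49, so EG − F² = u^2 + 49. Taking the positive square root: √(EG − F²) = sqrt(u^2 + 49). At (u, v) = (3/2, pi): sqrt(205)/2.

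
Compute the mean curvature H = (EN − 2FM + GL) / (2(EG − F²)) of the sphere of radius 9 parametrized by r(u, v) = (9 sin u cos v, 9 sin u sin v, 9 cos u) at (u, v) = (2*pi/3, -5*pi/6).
H = -1/9

With E = 81, F = 0, G = 81*sin(u)^2, L = -9*sin(u)/Abs(sin(u)), M = 0, N = -9*sin(u)^3/Abs(sin(u)), assemble
  H = (EN − 2FM + GL) / (2(EG − F²)) = -sin(u)/(9*Abs(sin(u))).
At (u, v) = (2*pi/3, -5*pi/6): H = -1/9.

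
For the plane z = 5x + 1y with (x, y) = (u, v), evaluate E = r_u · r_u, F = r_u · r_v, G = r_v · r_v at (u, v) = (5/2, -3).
E = 26;  F = 5;  G = 2

Partials: r_u = (1, 0, 5), r_v = (0, 1, 1). As functions of (u, v):
  E = r_u · r_u = 26,
  F = r_u · r_v = 5,
  G = r_v · r_v = 2.
Evaluating at (u, v) = (5/2, -3): E = 26, F = 5, G = 2.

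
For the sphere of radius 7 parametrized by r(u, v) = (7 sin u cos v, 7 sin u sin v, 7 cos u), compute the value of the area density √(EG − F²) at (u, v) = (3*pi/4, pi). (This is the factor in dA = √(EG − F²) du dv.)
√(EG − F²)|_{(3*pi/4, pi)} = 49*sqrt(2)/2

E = 49, F = 0, G = 49*sin(u)^2, so EG − F² = 2401*sin(u)^2. Taking the positive square root: √(EG − F²) = 49*Abs(sin(u)). At (u, v) = (3*pi/4, pi): 49*sqrt(2)/2.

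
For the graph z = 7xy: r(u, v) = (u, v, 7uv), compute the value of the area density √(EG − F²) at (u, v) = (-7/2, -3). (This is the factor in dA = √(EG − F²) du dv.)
√(EG − F²)|_{(-7/2, -3)} = sqrt(4169)/2

E = 49*v^2 + 1, F = 49*u*v, G = 49*u^2 + 1, so EG − F² = 49*u^2 + 49*v^2 + 1. Taking the positive square root: √(EG − F²) = sqrt(49*u^2 + 49*v^2 + 1). At (u, v) = (-7/2, -3): sqrt(4169)/2.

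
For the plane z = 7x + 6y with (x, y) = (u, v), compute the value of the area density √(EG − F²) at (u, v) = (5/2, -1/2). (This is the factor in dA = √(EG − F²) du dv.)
√(EG − F²)|_{(5/2, -1/2)} = sqrt(86)

E = 50, F = 42, G = 37, so EG − F² = 86. Taking the positive square root: √(EG − F²) = sqrt(86). At (u, v) = (5/2, -1/2): sqrt(86).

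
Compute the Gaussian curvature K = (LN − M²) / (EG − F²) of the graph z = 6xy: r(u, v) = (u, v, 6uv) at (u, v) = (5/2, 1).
K = -9/17161

Coefficients of the first fundamental form: E = 36*v^2 + 1, F = 36*u*v, G = 36*u^2 + 1.
Coefficients of the second fundamental form: L = 0, M = 6/sqrt(36*u^2 + 36*v^2 + 1), N = 0.
Assemble K = (LN − M²)/(EG − F²) = -36/(1296*u^4 + 2592*u^2*v^2 + 72*u^2 + 1296*v^4 + 72*v^2 + 1). At (u, v) = (5/2, 1): K = -9/17161.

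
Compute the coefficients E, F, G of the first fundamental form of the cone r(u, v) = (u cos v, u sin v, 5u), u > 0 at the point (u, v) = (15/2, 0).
E = 26;  F = 0;  G = 225/4

Partials: r_u = (cos(v), sin(v), 5), r_v = (-u*sin(v), u*cos(v), 0). As functions of (u, v):
  E = r_u · r_u = 26,
  F = r_u · r_v = 0,
  G = r_v · r_v = u^2.
Evaluating at (u, v) = (15/2, 0): E = 26, F = 0, G = 225/4.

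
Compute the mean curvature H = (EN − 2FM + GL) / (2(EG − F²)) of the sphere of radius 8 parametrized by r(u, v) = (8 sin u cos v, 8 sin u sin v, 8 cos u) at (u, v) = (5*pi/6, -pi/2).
H = -1/8

With E = 64, F = 0, G = 64*sin(u)^2, L = -8*sin(u)/Abs(sin(u)), M = 0, N = -8*sin(u)^3/Abs(sin(u)), assemble
  H = (EN − 2FM + GL) / (2(EG − F²)) = -sin(u)/(8*Abs(sin(u))).
At (u, v) = (5*pi/6, -pi/2): H = -1/8.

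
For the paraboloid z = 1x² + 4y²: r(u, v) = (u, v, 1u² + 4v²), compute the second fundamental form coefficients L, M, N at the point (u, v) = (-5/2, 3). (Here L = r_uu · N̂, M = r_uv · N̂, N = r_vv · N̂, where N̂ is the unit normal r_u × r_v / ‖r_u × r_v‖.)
L = sqrt(602)/301;  M = 0;  N = 4*sqrt(602)/301

Compute the unit normal N̂(u, v) = (-2*u/sqrt(4*u^2 + 64*v^2 + 1), -8*v/sqrt(4*u^2 + 64*v^2 + 1), 1/sqrt(4*u^2 + 64*v^2 + 1)), and the second partials r_uu, r_uv, r_vv. Take dot products:
  L(u, v) = r_uu · N̂ = 2/sqrt(4*u^2 + 64*v^2 + 1),
  M(u, v) = r_uv · N̂ = 0,
  N(u, v) = r_vv · N̂ = 8/sqrt(4*u^2 + 64*v^2 + 1).
Evaluating at (u, v) = (-5/2, 3):
  L = sqrt(602)/301, M = 0, N = 4*sqrt(602)/301.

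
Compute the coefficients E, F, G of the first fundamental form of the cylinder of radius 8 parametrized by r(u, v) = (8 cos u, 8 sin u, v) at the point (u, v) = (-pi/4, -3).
E = 64;  F = 0;  G = 1

Partials: r_u = (-8*sin(u), 8*cos(u), 0), r_v = (0, 0, 1). As functions of (u, v):
  E = r_u · r_u = 64,
  F = r_u · r_v = 0,
  G = r_v · r_v = 1.
Evaluating at (u, v) = (-pi/4, -3): E = 64, F = 0, G = 1.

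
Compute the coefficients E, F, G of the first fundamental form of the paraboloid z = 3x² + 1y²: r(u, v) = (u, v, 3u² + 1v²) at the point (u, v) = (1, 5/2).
E = 37;  F = 30;  G = 26

Partials: r_u = (1, 0, 6*u), r_v = (0, 1, 2*v). As functions of (u, v):
  E = r_u · r_u = 36*u^2 + 1,
  F = r_u · r_v = 12*u*v,
  G = r_v · r_v = 4*v^2 + 1.
Evaluating at (u, v) = (1, 5/2): E = 37, F = 30, G = 26.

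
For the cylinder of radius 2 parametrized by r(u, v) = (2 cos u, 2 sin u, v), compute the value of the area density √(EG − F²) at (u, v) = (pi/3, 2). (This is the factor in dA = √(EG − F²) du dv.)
√(EG − F²)|_{(pi/3, 2)} = 2

E = 4, F = 0, G = 1, so EG − F² = 4. Taking the positive square root: √(EG − F²) = 2. At (u, v) = (pi/3, 2): 2.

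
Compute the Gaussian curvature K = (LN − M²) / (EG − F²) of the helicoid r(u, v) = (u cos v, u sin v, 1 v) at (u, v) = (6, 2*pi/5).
K = -1/1369

Coefficients of the first fundamental form: E = 1, F = 0, G = u^2 + 1.
Coefficients of the second fundamental form: L = 0, M = -1/sqrt(u^2 + 1), N = 0.
Assemble K = (LN − M²)/(EG − F²) = -1/(u^2 + 1)^2. At (u, v) = (6, 2*pi/5): K = -1/1369.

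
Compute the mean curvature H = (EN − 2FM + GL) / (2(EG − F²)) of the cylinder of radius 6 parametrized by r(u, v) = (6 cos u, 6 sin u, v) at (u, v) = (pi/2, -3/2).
H = -1/12

With E = 36, F = 0, G = 1, L = -6, M = 0, N = 0, assemble
  H = (EN − 2FM + GL) / (2(EG − F²)) = -1/12.
At (u, v) = (pi/2, -3/2): H = -1/12.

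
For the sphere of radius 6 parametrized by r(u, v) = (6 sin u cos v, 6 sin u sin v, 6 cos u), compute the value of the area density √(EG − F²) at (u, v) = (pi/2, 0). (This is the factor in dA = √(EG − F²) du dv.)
√(EG − F²)|_{(pi/2, 0)} = 36

E = 36, F = 0, G = 36*sin(u)^2, so EG − F² = 1296*sin(u)^2. Taking the positive square root: √(EG − F²) = 36*Abs(sin(u)). At (u, v) = (pi/2, 0): 36.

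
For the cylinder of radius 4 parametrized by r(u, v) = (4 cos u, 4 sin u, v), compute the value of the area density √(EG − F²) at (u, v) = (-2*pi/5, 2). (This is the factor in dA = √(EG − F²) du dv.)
√(EG − F²)|_{(-2*pi/5, 2)} = 4

E = 16, F = 0, G = 1, so EG − F² = 16. Taking the positive square root: √(EG − F²) = 4. At (u, v) = (-2*pi/5, 2): 4.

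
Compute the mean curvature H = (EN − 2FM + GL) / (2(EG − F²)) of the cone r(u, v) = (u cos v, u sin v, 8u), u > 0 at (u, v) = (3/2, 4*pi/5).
H = 8*sqrt(65)/195

With E = 65, F = 0, G = u^2, L = 0, M = 0, N = 8*sqrt(65)*u^2/(65*Abs(u)), assemble
  H = (EN − 2FM + GL) / (2(EG − F²)) = 4*sqrt(65)/(65*Abs(u)).
At (u, v) = (3/2, 4*pi/5): H = 8*sqrt(65)/195.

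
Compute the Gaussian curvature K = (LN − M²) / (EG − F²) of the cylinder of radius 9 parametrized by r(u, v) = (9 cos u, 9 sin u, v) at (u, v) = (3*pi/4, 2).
K = 0

Coefficients of the first fundamental form: E = 81, F = 0, G = 1.
Coefficients of the second fundamental form: L = -9, M = 0, N = 0.
Assemble K = (LN − M²)/(EG − F²) = 0. At (u, v) = (3*pi/4, 2): K = 0.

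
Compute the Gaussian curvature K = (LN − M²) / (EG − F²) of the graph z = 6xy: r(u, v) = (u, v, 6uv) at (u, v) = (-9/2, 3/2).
K = -36/657721

Coefficients of the first fundamental form: E = 36*v^2 + 1, F = 36*u*v, G = 36*u^2 + 1.
Coefficients of the second fundamental form: L = 0, M = 6/sqrt(36*u^2 + 36*v^2 + 1), N = 0.
Assemble K = (LN − M²)/(EG − F²) = -36/(1296*u^4 + 2592*u^2*v^2 + 72*u^2 + 1296*v^4 + 72*v^2 + 1). At (u, v) = (-9/2, 3/2): K = -36/657721.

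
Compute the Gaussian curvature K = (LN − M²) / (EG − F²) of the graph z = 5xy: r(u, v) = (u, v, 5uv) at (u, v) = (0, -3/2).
K = -400/52441

Coefficients of the first fundamental form: E = 25*v^2 + 1, F = 25*u*v, G = 25*u^2 + 1.
Coefficients of the second fundamental form: L = 0, M = 5/sqrt(25*u^2 + 25*v^2 + 1), N = 0.
Assemble K = (LN − M²)/(EG − F²) = -25/(625*u^4 + 1250*u^2*v^2 + 50*u^2 + 625*v^4 + 50*v^2 + 1). At (u, v) = (0, -3/2): K = -400/52441.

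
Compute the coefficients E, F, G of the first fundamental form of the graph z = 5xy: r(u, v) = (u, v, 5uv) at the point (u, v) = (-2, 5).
E = 626;  F = -250;  G = 101

Partials: r_u = (1, 0, 5*v), r_v = (0, 1, 5*u). As functions of (u, v):
  E = r_u · r_u = 25*v^2 + 1,
  F = r_u · r_v = 25*u*v,
  G = r_v · r_v = 25*u^2 + 1.
Evaluating at (u, v) = (-2, 5): E = 626, F = -250, G = 101.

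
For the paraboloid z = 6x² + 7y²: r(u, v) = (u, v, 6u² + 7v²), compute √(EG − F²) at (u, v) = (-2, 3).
√(EG − F²)|_{(-2, 3)} = sqrt(2341)

E = 144*u^2 + 1, F = 168*u*v, G = 196*v^2 + 1; EG − F² = 144*u^2 + 196*v^2 + 1; √(EG − F²) = sqrt(144*u^2 + 196*v^2 + 1). At the given point: sqrt(2341).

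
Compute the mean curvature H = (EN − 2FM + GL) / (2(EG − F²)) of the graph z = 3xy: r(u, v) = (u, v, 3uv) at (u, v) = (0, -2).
H = 0

With E = 9*v^2 + 1, F = 9*u*v, G = 9*u^2 + 1, L = 0, M = 3/sqrt(9*u^2 + 9*v^2 + 1), N = 0, assemble
  H = (EN − 2FM + GL) / (2(EG − F²)) = -27*u*v/(9*u^2 + 9*v^2 + 1)^(3/2).
At (u, v) = (0, -2): H = 0.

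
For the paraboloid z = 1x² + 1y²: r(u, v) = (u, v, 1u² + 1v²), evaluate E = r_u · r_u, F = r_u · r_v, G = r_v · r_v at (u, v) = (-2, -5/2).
E = 17;  F = 20;  G = 26

Partials: r_u = (1, 0, 2*u), r_v = (0, 1, 2*v). As functions of (u, v):
  E = r_u · r_u = 4*u^2 + 1,
  F = r_u · r_v = 4*u*v,
  G = r_v · r_v = 4*v^2 + 1.
Evaluating at (u, v) = (-2, -5/2): E = 17, F = 20, G = 26.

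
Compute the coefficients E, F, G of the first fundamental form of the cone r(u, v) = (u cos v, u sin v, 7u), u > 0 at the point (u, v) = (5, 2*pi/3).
E = 50;  F = 0;  G = 25

Partials: r_u = (cos(v), sin(v), 7), r_v = (-u*sin(v), u*cos(v), 0). As functions of (u, v):
  E = r_u · r_u = 50,
  F = r_u · r_v = 0,
  G = r_v · r_v = u^2.
Evaluating at (u, v) = (5, 2*pi/3): E = 50, F = 0, G = 25.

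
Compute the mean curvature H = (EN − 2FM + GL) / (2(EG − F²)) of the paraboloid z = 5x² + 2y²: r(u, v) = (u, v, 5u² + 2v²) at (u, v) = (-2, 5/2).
H = 1307*sqrt(501)/251001

With E = 100*u^2 + 1, F = 40*u*v, G = 16*v^2 + 1, L = 10/sqrt(100*u^2 + 16*v^2 + 1), M = 0, N = 4/sqrt(100*u^2 + 16*v^2 + 1), assemble
  H = (EN − 2FM + GL) / (2(EG − F²)) = (200*u^2 + 80*v^2 + 7)/(100*u^2 + 16*v^2 + 1)^(3/2).
At (u, v) = (-2, 5/2): H = 1307*sqrt(501)/251001.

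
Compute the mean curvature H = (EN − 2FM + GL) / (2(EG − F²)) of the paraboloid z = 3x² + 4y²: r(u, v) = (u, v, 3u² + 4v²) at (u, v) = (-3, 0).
H = 1303*sqrt(13)/21125

With E = 36*u^2 + 1, F = 48*u*v, G = 64*v^2 + 1, L = 6/sqrt(36*u^2 + 64*v^2 + 1), M = 0, N = 8/sqrt(36*u^2 + 64*v^2 + 1), assemble
  H = (EN − 2FM + GL) / (2(EG − F²)) = (144*u^2 + 192*v^2 + 7)/(36*u^2 + 64*v^2 + 1)^(3/2).
At (u, v) = (-3, 0): H = 1303*sqrt(13)/21125.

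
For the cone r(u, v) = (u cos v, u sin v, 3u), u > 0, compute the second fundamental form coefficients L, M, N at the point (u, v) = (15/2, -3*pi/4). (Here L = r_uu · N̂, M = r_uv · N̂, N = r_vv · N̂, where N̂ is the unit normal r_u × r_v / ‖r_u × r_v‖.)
L = 0;  M = 0;  N = 9*sqrt(10)/4

Compute the unit normal N̂(u, v) = (-3*sqrt(10)*u*cos(v)/(10*Abs(u)), -3*sqrt(10)*u*sin(v)/(10*Abs(u)), sqrt(10)*u/(10*Abs(u))), and the second partials r_uu, r_uv, r_vv. Take dot products:
  L(u, v) = r_uu · N̂ = 0,
  M(u, v) = r_uv · N̂ = 0,
  N(u, v) = r_vv · N̂ = 3*sqrt(10)*u^2/(10*Abs(u)).
Evaluating at (u, v) = (15/2, -3*pi/4):
  L = 0, M = 0, N = 9*sqrt(10)/4.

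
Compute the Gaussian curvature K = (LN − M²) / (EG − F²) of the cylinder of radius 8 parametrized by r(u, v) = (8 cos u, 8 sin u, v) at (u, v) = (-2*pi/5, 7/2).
K = 0

Coefficients of the first fundamental form: E = 64, F = 0, G = 1.
Coefficients of the second fundamental form: L = -8, M = 0, N = 0.
Assemble K = (LN − M²)/(EG − F²) = 0. At (u, v) = (-2*pi/5, 7/2): K = 0.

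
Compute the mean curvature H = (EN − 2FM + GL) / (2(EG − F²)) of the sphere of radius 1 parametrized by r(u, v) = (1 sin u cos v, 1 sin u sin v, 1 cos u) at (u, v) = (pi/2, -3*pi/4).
H = -1

With E = 1, F = 0, G = sin(u)^2, L = -sin(u)/Abs(sin(u)), M = 0, N = -sin(u)^3/Abs(sin(u)), assemble
  H = (EN − 2FM + GL) / (2(EG − F²)) = -sin(u)/Abs(sin(u)).
At (u, v) = (pi/2, -3*pi/4): H = -1.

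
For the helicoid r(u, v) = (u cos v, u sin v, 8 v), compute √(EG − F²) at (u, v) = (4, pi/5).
√(EG − F²)|_{(4, pi/5)} = 4*sqrt(5)

E = 1, F = 0, G = u^2 + 64; EG − F² = u^2 + 64; √(EG − F²) = sqrt(u^2 + 64). At the given point: 4*sqrt(5).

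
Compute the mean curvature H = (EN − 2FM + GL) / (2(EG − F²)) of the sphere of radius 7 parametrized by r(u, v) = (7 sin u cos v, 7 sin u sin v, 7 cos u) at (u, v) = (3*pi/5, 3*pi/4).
H = -1/7

With E = 49, F = 0, G = 49*sin(u)^2, L = -7*sin(u)/Abs(sin(u)), M = 0, N = -7*sin(u)^3/Abs(sin(u)), assemble
  H = (EN − 2FM + GL) / (2(EG − F²)) = -sin(u)/(7*Abs(sin(u))).
At (u, v) = (3*pi/5, 3*pi/4): H = -1/7.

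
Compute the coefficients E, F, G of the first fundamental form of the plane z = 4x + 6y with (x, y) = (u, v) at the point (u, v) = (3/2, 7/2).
E = 17;  F = 24;  G = 37

Partials: r_u = (1, 0, 4), r_v = (0, 1, 6). As functions of (u, v):
  E = r_u · r_u = 17,
  F = r_u · r_v = 24,
  G = r_v · r_v = 37.
Evaluating at (u, v) = (3/2, 7/2): E = 17, F = 24, G = 37.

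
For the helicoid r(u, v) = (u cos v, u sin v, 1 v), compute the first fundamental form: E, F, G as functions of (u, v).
E = 1;  F = 0;  G = u^2 + 1

Compute partials: r_u = (cos(v), sin(v), 0), r_v = (-u*sin(v), u*cos(v), 1). Then
  E = r_u · r_u = 1,
  F = r_u · r_v = 0,
  G = r_v · r_v = u^2 + 1.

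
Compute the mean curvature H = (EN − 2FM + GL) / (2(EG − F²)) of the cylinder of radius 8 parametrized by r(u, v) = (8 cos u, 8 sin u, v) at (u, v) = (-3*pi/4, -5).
H = -1/16

With E = 64, F = 0, G = 1, L = -8, M = 0, N = 0, assemble
  H = (EN − 2FM + GL) / (2(EG − F²)) = -1/16.
At (u, v) = (-3*pi/4, -5): H = -1/16.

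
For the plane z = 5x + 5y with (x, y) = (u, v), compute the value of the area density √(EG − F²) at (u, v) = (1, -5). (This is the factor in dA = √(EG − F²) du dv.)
√(EG − F²)|_{(1, -5)} = sqrt(51)

E = 26, F = 25, G = 26, so EG − F² = 51. Taking the positive square root: √(EG − F²) = sqrt(51). At (u, v) = (1, -5): sqrt(51).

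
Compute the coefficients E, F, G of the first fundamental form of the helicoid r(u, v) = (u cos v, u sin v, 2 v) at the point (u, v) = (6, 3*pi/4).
E = 1;  F = 0;  G = 40

Partials: r_u = (cos(v), sin(v), 0), r_v = (-u*sin(v), u*cos(v), 2). As functions of (u, v):
  E = r_u · r_u = 1,
  F = r_u · r_v = 0,
  G = r_v · r_v = u^2 + 4.
Evaluating at (u, v) = (6, 3*pi/4): E = 1, F = 0, G = 40.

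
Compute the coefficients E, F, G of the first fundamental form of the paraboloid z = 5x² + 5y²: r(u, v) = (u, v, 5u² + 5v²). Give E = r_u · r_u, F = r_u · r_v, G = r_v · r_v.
E = 100*u^2 + 1;  F = 100*u*v;  G = 100*v^2 + 1

Compute partials: r_u = (1, 0, 10*u), r_v = (0, 1, 10*v). Then
  E = r_u · r_u = 100*u^2 + 1,
  F = r_u · r_v = 100*u*v,
  G = r_v · r_v = 100*v^2 + 1.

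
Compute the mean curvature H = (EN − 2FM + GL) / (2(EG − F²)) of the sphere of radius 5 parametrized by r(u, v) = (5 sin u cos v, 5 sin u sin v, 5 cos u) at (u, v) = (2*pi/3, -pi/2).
H = -1/5

With E = 25, F = 0, G = 25*sin(u)^2, L = -5*sin(u)/Abs(sin(u)), M = 0, N = -5*sin(u)^3/Abs(sin(u)), assemble
  H = (EN − 2FM + GL) / (2(EG − F²)) = -sin(u)/(5*Abs(sin(u))).
At (u, v) = (2*pi/3, -pi/2): H = -1/5.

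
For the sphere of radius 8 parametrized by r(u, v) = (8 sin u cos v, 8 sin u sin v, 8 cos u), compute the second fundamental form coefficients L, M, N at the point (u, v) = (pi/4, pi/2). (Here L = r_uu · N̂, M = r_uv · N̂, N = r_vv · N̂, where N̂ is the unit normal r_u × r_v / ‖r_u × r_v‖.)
L = -8;  M = 0;  N = -4

Compute the unit normal N̂(u, v) = (sin(u)^2*cos(v)/Abs(sin(u)), sin(u)^2*sin(v)/Abs(sin(u)), sin(2*u)/(2*Abs(sin(u)))), and the second partials r_uu, r_uv, r_vv. Take dot products:
  L(u, v) = r_uu · N̂ = -8*sin(u)/Abs(sin(u)),
  M(u, v) = r_uv · N̂ = 0,
  N(u, v) = r_vv · N̂ = -8*sin(u)^3/Abs(sin(u)).
Evaluating at (u, v) = (pi/4, pi/2):
  L = -8, M = 0, N = -4.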